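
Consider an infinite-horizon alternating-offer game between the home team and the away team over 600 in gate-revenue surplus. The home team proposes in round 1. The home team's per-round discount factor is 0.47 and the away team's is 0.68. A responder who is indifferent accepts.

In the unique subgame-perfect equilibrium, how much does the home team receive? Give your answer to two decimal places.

282.19

Let x be the home team's share when the home team proposes and y be the away team's share when the away team proposes.
The away team accepts iff offered ≥ 0.68·y, so x = 600 − 0.68y. Symmetrically y = 600 − 0.47x.
Substituting: x = 600 − 0.68(600 − 0.47x), giving x(1 − 0.47·0.68) = 600(1 − 0.68).
So x = 600 × 0.32 / 0.6804 ≈ 282.1869, and the away team receives 600 − x ≈ 317.8131.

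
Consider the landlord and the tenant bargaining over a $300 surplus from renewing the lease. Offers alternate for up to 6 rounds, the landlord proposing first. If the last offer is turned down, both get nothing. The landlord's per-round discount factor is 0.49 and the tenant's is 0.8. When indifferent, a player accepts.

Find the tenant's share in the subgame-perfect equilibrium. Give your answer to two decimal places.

Round 6 (the tenant proposes): rejection yields 0 for the landlord; the tenant offers 0 and keeps 300.
Round 5 (the landlord proposes): the tenant can get 300 next round, worth 0.8 × 300 = 240 now, so the landlord offers 240, keeping 60.
Round 4 (the tenant proposes): the landlord can get 60 next round, worth 0.49 × 60 = 29.4 now, so the tenant offers 29.4, keeping 270.6.
Round 3 (the landlord proposes): the tenant can get 270.6 next round, worth 0.8 × 270.6 = 216.48 now. The landlord offers 216.48 and keeps 300 − 216.48 = 83.52.
Round 2 (the tenant proposes): the landlord can get 83.52 next round, worth 0.49 × 83.52 = 40.9248 now. The tenant offers 40.9248 and keeps 300 − 40.9248 = 259.0752.
Round 1 (the landlord proposes): the tenant can get 259.0752 next round, worth 0.8 × 259.0752 = 207.26016 now, so the landlord offers 207.26016, keeping 92.73984.

207.26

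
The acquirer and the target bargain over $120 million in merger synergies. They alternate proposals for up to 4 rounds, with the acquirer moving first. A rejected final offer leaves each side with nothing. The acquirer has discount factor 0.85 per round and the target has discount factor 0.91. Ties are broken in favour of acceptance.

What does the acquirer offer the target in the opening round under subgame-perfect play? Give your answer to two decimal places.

100.85

Solve by backward induction from round 4.
Round 4 (the target proposes): rejection yields 0 for the acquirer; the target offers 0 and keeps 120.
Round 3 (the acquirer proposes): the target can get 120 next round, worth 0.91 × 120 = 109.2 now. The acquirer offers 109.2 and keeps 120 − 109.2 = 10.8.
Round 2 (the target proposes): the acquirer can get 10.8 next round, worth 0.85 × 10.8 = 9.18 now; the target offers that and keeps 110.82.
Round 1 (the acquirer proposes): the target can get 110.82 next round, worth 0.91 × 110.82 = 100.8462 now. The acquirer offers 100.8462 and keeps 120 − 100.8462 = 19.1538.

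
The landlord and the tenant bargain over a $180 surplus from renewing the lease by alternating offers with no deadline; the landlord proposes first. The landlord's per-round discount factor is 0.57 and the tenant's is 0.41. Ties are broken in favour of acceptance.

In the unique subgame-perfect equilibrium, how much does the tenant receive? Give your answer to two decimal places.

When the landlord proposes, the tenant accepts any offer worth at least 0.41 times what the tenant would get by proposing next round; and vice versa.
This gives x = 180 − 0.41y and y = 180 − 0.57x, where x and y are each side's share when it proposes.
Hence (1 − 0.41·0.57)x = 180(1 − 0.41), i.e. 0.7663·x = 106.2.
x ≈ 138.5880; the tenant's share is 180 − x ≈ 41.4120.

41.41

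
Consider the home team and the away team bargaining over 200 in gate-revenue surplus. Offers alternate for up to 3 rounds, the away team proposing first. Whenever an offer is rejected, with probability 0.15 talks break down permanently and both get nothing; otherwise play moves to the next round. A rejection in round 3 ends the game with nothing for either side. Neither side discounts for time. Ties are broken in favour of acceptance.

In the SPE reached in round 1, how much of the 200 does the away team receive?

174.5

By backward induction:
Round 3 (the away team proposes): the home team will accept anything ≥ 0, so the away team offers 0 and keeps 200.
Round 2 (the home team proposes): rejecting gives the away team an expected 0.85 × 200 = 170; the home team offers that and keeps 30.
Round 1 (the away team proposes): rejecting gives the home team an expected 0.85 × 30 = 25.5; the away team offers that and keeps 174.5.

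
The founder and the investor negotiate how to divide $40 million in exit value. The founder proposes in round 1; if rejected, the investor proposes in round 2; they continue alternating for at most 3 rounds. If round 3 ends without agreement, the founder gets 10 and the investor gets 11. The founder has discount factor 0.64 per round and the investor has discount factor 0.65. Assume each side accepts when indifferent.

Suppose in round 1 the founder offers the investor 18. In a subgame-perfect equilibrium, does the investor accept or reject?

Accept

Work out the investor's continuation value if the offer is rejected.
Round 3 (the founder proposes): the investor gets 11 if talks fail, so the founder offers 11 and keeps 29.
Round 2 (the investor proposes): the founder can get 29 next round, worth 0.64 × 29 = 18.56 now. The investor offers 18.56 and keeps 40 − 18.56 = 21.44.
So by rejecting in round 1, the investor gets 21.44 next round, worth 0.65 × 21.44 = 13.936 now.
Offer 18 ≥ 13.936, so the investor accepts.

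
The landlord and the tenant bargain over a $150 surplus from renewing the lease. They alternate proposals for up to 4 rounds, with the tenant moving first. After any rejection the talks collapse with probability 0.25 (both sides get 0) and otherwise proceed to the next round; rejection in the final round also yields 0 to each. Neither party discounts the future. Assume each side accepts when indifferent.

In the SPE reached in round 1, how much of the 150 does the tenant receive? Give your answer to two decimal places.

58.59

By backward induction:
Round 4 (the landlord proposes): rejection yields 0 for the tenant; the landlord offers 0 and keeps 150.
Round 3 (the tenant proposes): rejecting gives the landlord an expected 0.75 × 150 = 112.5. The tenant offers 112.5 and keeps 150 − 112.5 = 37.5.
Round 2 (the landlord proposes): rejecting gives the tenant an expected 0.75 × 37.5 = 28.125; the landlord offers that and keeps 121.875.
Round 1 (the tenant proposes): rejecting gives the landlord an expected 0.75 × 121.875 = 91.40625, so the tenant offers 91.40625, keeping 58.59375.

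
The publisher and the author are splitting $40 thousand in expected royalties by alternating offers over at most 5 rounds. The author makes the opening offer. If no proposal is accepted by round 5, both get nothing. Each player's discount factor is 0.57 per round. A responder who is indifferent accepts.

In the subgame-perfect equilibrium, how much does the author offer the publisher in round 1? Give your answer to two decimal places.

12.99

Work backward from the last round.
Round 5 (the author proposes): rejection yields 0 for the publisher; the author offers 0 and keeps 40.
Round 4 (the publisher proposes): the author can get 40 next round, worth 0.57 × 40 = 22.8 now. The publisher offers 22.8 and keeps 40 − 22.8 = 17.2.
Round 3 (the author proposes): the publisher can get 17.2 next round, worth 0.57 × 17.2 = 9.804 now, so the author offers 9.804, keeping 30.196.
Round 2 (the publisher proposes): the author can get 30.196 next round, worth 0.57 × 30.196 = 17.21172 now; the publisher offers that and keeps 22.78828.
Round 1 (the author proposes): the publisher can get 22.78828 next round, worth 0.57 × 22.78828 = 12.9893196 now; the author offers that and keeps 27.0106804.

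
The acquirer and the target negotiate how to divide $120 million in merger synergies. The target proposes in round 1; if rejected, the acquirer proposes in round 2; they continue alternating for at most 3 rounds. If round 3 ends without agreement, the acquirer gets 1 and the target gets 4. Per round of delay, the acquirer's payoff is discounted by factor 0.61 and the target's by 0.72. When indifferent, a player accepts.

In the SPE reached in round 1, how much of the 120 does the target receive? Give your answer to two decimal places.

Solve by backward induction from round 3.
Round 3 (the target proposes): the acquirer gets 1 if talks fail, so the target offers 1 and keeps 119.
Round 2 (the acquirer proposes): the target can get 119 next round, worth 0.72 × 119 = 85.68 now, so the acquirer offers 85.68, keeping 34.32.
Round 1 (the target proposes): the acquirer can get 34.32 next round, worth 0.61 × 34.32 = 20.9352 now; the target offers that and keeps 99.0648.

99.06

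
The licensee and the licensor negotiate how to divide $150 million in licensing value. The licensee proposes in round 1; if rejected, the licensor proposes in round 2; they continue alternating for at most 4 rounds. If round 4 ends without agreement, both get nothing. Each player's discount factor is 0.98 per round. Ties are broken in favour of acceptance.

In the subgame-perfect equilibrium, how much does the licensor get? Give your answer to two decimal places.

Round 4 (the licensor proposes): the licensee will accept anything ≥ 0, so the licensor offers 0 and keeps 150.
Round 3 (the licensee proposes): the licensor can get 150 next round, worth 0.98 × 150 = 147 now. The licensee offers 147 and keeps 150 − 147 = 3.
Round 2 (the licensor proposes): the licensee can get 3 next round, worth 0.98 × 3 = 2.94 now. The licensor offers 2.94 and keeps 150 − 2.94 = 147.06.
Round 1 (the licensee proposes): the licensor can get 147.06 next round, worth 0.98 × 147.06 = 144.1188 now; the licensee offers that and keeps 5.8812.

144.12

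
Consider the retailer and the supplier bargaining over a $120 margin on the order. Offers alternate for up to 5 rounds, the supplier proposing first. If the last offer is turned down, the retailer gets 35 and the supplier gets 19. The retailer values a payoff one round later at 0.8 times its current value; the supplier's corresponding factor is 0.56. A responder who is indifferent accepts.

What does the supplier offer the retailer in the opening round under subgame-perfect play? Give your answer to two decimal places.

68.19

Work backward from the last round.
Round 5 (the supplier proposes): the retailer gets 35 if talks fail, so the supplier offers 35 and keeps 85.
Round 4 (the retailer proposes): the supplier can get 85 next round, worth 0.56 × 85 = 47.6 now, so the retailer offers 47.6, keeping 72.4.
Round 3 (the supplier proposes): the retailer can get 72.4 next round, worth 0.8 × 72.4 = 57.92 now. The supplier offers 57.92 and keeps 120 − 57.92 = 62.08.
Round 2 (the retailer proposes): the supplier can get 62.08 next round, worth 0.56 × 62.08 = 34.7648 now, so the retailer offers 34.7648, keeping 85.2352.
Round 1 (the supplier proposes): the retailer can get 85.2352 next round, worth 0.8 × 85.2352 = 68.18816 now; the supplier offers that and keeps 51.81184.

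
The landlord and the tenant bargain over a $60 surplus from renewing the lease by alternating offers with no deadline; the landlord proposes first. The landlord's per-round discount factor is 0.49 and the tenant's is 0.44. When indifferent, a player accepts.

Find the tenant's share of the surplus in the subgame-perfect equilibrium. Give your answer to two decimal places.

17.16

In a stationary SPE each proposer offers the other exactly their discounted continuation value.
If the landlord keeps x when proposing and the tenant keeps y when proposing, then x = 60 − 0.44y and y = 60 − 0.49x.
Solving: x = 60(1 − 0.44) / (1 − 0.49·0.44) = 33.6 / 0.7844 ≈ 42.8353.
The tenant gets 60 − 42.8353 ≈ 17.1647.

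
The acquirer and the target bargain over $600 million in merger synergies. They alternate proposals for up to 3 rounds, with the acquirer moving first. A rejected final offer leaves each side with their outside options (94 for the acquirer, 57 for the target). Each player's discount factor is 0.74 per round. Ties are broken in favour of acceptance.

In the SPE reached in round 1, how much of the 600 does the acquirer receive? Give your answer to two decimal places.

453.35

Solve by backward induction from round 3.
Round 3 (the acquirer proposes): the target gets 57 if talks fail, so the acquirer offers 57 and keeps 543.
Round 2 (the target proposes): the acquirer can get 543 next round, worth 0.74 × 543 = 401.82 now. The target offers 401.82 and keeps 600 − 401.82 = 198.18.
Round 1 (the acquirer proposes): the target can get 198.18 next round, worth 0.74 × 198.18 = 146.6532 now. The acquirer offers 146.6532 and keeps 600 − 146.6532 = 453.3468.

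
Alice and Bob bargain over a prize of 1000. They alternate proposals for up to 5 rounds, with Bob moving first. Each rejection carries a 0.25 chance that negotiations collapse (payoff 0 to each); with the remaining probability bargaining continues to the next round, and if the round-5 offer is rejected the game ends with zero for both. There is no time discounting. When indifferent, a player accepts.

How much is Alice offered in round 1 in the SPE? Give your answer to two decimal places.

292.97

Round 5 (Bob proposes): rejection yields 0 for Alice; Bob offers 0 and keeps 1000.
Round 4 (Alice proposes): rejecting gives Bob an expected 0.75 × 1000 = 750, so Alice offers 750, keeping 250.
Round 3 (Bob proposes): rejecting gives Alice an expected 0.75 × 250 = 187.5. Bob offers 187.5 and keeps 1000 − 187.5 = 812.5.
Round 2 (Alice proposes): rejecting gives Bob an expected 0.75 × 812.5 = 609.375. Alice offers 609.375 and keeps 1000 − 609.375 = 390.625.
Round 1 (Bob proposes): rejecting gives Alice an expected 0.75 × 390.625 = 292.96875, so Bob offers 292.96875, keeping 707.03125.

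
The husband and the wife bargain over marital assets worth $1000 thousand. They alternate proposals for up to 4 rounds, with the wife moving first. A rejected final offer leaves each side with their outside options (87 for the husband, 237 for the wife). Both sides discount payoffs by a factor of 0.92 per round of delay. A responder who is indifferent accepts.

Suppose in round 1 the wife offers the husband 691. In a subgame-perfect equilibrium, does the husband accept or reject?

Accept

Work out the husband's continuation value if the offer is rejected.
Round 4 (the husband proposes): the wife gets 237 if talks fail, so the husband offers 237 and keeps 763.
Round 3 (the wife proposes): the husband can get 763 next round, worth 0.92 × 763 = 701.96 now; the wife offers that and keeps 298.04.
Round 2 (the husband proposes): the wife can get 298.04 next round, worth 0.92 × 298.04 = 274.1968 now. The husband offers 274.1968 and keeps 1000 − 274.1968 = 725.8032.
So by rejecting in round 1, the husband gets 725.8032 next round, worth 0.92 × 725.8032 = 667.738944 now.
Offer 691 ≥ 667.738944, so the husband accepts.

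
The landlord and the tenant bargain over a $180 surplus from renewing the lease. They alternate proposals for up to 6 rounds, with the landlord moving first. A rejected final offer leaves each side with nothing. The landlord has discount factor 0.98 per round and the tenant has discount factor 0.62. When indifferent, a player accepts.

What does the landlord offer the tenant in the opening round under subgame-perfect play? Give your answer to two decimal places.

44.79

Round 6 (the tenant proposes): the landlord will accept anything ≥ 0, so the tenant offers 0 and keeps 180.
Round 5 (the landlord proposes): the tenant can get 180 next round, worth 0.62 × 180 = 111.6 now, so the landlord offers 111.6, keeping 68.4.
Round 4 (the tenant proposes): the landlord can get 68.4 next round, worth 0.98 × 68.4 = 67.032 now; the tenant offers that and keeps 112.968.
Round 3 (the landlord proposes): the tenant can get 112.968 next round, worth 0.62 × 112.968 = 70.04016 now. The landlord offers 70.04016 and keeps 180 − 70.04016 = 109.95984.
Round 2 (the tenant proposes): the landlord can get 109.95984 next round, worth 0.98 × 109.95984 = 107.7606432 now, so the tenant offers 107.7606432, keeping 72.2393568.
Round 1 (the landlord proposes): the tenant can get 72.2393568 next round, worth 0.62 × 72.2393568 = 44.788401216 now. The landlord offers 44.788401216 and keeps 180 − 44.788401216 = 135.211598784.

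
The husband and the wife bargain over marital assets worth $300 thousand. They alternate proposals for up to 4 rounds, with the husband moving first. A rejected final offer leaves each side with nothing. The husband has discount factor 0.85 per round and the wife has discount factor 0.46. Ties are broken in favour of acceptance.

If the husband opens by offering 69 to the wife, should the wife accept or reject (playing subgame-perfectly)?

Work out the wife's continuation value if the offer is rejected.
Round 4 (the wife proposes): the husband will accept anything ≥ 0, so the wife offers 0 and keeps 300.
Round 3 (the husband proposes): the wife can get 300 next round, worth 0.46 × 300 = 138 now, so the husband offers 138, keeping 162.
Round 2 (the wife proposes): the husband can get 162 next round, worth 0.85 × 162 = 137.7 now, so the wife offers 137.7, keeping 162.3.
So by rejecting in round 1, the wife gets 162.3 next round, worth 0.46 × 162.3 = 74.658 now.
Offer 69 < 74.658, so the wife rejects.

Reject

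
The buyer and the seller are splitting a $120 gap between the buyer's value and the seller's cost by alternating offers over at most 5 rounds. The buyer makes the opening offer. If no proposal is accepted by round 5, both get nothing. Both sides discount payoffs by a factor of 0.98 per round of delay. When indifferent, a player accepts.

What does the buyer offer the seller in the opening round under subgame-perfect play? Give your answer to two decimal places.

4.61

Work backward from the last round.
Round 5 (the buyer proposes): rejection yields 0 for the seller; the buyer offers 0 and keeps 120.
Round 4 (the seller proposes): the buyer can get 120 next round, worth 0.98 × 120 = 117.6 now; the seller offers that and keeps 2.4.
Round 3 (the buyer proposes): the seller can get 2.4 next round, worth 0.98 × 2.4 = 2.352 now; the buyer offers that and keeps 117.648.
Round 2 (the seller proposes): the buyer can get 117.648 next round, worth 0.98 × 117.648 = 115.29504 now. The seller offers 115.29504 and keeps 120 − 115.29504 = 4.70496.
Round 1 (the buyer proposes): the seller can get 4.70496 next round, worth 0.98 × 4.70496 = 4.6108608 now, so the buyer offers 4.6108608, keeping 115.3891392.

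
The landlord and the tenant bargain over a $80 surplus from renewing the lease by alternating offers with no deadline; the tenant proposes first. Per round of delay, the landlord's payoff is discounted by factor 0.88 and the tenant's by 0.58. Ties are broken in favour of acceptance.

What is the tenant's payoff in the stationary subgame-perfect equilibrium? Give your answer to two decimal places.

19.61

In a stationary SPE each proposer offers the other exactly their discounted continuation value.
If the tenant keeps x when proposing and the landlord keeps y when proposing, then x = 80 − 0.88y and y = 80 − 0.58x.
Solving: x = 80(1 − 0.88) / (1 − 0.58·0.88) = 9.6 / 0.4896 ≈ 19.6078.
The landlord gets 80 − 19.6078 ≈ 60.3922.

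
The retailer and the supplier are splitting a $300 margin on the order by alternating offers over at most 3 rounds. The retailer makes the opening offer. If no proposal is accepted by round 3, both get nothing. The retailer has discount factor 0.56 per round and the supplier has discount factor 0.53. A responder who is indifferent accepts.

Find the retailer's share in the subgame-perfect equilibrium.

Round 3 (the retailer proposes): rejection yields 0 for the supplier; the retailer offers 0 and keeps 300.
Round 2 (the supplier proposes): the retailer can get 300 next round, worth 0.56 × 300 = 168 now. The supplier offers 168 and keeps 300 − 168 = 132.
Round 1 (the retailer proposes): the supplier can get 132 next round, worth 0.53 × 132 = 69.96 now, so the retailer offers 69.96, keeping 230.04.

230.04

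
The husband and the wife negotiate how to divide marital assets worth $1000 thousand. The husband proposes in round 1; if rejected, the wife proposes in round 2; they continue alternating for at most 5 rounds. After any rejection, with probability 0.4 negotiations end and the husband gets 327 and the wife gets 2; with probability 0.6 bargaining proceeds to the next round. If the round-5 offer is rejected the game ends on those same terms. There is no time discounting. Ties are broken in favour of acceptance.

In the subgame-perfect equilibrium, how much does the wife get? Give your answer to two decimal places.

221.01

Round 5 (the husband proposes): the wife gets 2 if talks fail, so the husband offers 2 and keeps 998.
Round 4 (the wife proposes): rejecting gives the husband an expected 0.6 × 998 + 0.4 × 327 = 729.6. The wife offers 729.6 and keeps 1000 − 729.6 = 270.4.
Round 3 (the husband proposes): rejecting gives the wife an expected 0.6 × 270.4 + 0.4 × 2 = 163.04; the husband offers that and keeps 836.96.
Round 2 (the wife proposes): rejecting gives the husband an expected 0.6 × 836.96 + 0.4 × 327 = 632.976; the wife offers that and keeps 367.024.
Round 1 (the husband proposes): rejecting gives the wife an expected 0.6 × 367.024 + 0.4 × 2 = 221.0144; the husband offers that and keeps 778.9856.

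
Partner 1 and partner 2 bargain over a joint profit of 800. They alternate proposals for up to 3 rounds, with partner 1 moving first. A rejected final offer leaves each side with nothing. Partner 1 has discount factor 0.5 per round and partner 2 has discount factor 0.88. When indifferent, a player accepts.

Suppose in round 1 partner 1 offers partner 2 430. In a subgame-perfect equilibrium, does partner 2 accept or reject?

Accept

Round 3 (partner 1 proposes): rejection yields 0 for partner 2; partner 1 offers 0 and keeps 800.
Round 2 (partner 2 proposes): partner 1 can get 800 next round, worth 0.5 × 800 = 400 now. Partner 2 offers 400 and keeps 800 − 400 = 400.
So by rejecting in round 1, partner 2 gets 400 next round, worth 0.88 × 400 = 352 now.
Offer 430 ≥ 352, so partner 2 accepts.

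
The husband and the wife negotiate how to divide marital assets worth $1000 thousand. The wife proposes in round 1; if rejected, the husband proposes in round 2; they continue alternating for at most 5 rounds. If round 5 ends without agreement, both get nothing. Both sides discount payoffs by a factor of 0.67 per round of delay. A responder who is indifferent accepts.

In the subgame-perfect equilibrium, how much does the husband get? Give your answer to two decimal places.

320.35

Round 5 (the wife proposes): the husband will accept anything ≥ 0, so the wife offers 0 and keeps 1000.
Round 4 (the husband proposes): the wife can get 1000 next round, worth 0.67 × 1000 = 670 now, so the husband offers 670, keeping 330.
Round 3 (the wife proposes): the husband can get 330 next round, worth 0.67 × 330 = 221.1 now; the wife offers that and keeps 778.9.
Round 2 (the husband proposes): the wife can get 778.9 next round, worth 0.67 × 778.9 = 521.863 now. The husband offers 521.863 and keeps 1000 − 521.863 = 478.137.
Round 1 (the wife proposes): the husband can get 478.137 next round, worth 0.67 × 478.137 = 320.35179 now. The wife offers 320.35179 and keeps 1000 − 320.35179 = 679.64821.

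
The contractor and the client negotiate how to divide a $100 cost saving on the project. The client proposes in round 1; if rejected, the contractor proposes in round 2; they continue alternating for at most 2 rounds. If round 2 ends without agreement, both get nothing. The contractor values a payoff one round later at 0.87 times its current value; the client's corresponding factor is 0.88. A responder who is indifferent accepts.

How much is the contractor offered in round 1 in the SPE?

87

Round 2 (the contractor proposes): the client will accept anything ≥ 0, so the contractor offers 0 and keeps 100.
Round 1 (the client proposes): the contractor can get 100 next round, worth 0.87 × 100 = 87 now; the client offers that and keeps 13.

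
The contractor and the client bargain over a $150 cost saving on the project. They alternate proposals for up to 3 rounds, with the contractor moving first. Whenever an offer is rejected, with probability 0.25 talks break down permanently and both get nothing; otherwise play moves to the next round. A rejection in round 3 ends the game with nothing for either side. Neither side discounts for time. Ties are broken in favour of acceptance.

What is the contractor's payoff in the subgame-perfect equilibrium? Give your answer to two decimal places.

121.88

Round 3 (the contractor proposes): the client will accept anything ≥ 0, so the contractor offers 0 and keeps 150.
Round 2 (the client proposes): rejecting gives the contractor an expected 0.75 × 150 = 112.5. The client offers 112.5 and keeps 150 − 112.5 = 37.5.
Round 1 (the contractor proposes): rejecting gives the client an expected 0.75 × 37.5 = 28.125. The contractor offers 28.125 and keeps 150 − 28.125 = 121.875.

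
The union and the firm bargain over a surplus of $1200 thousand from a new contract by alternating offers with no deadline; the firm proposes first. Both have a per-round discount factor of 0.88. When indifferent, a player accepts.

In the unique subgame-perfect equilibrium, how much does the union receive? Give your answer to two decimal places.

In a stationary SPE each proposer offers the other exactly their discounted continuation value.
If the firm keeps x when proposing and the union keeps y when proposing, then x = 1200 − 0.88y and y = 1200 − 0.88x.
Solving: x = 1200(1 − 0.88) / (1 − 0.88·0.88) = 144 / 0.2256 ≈ 638.2979.
The union gets 1200 − 638.2979 ≈ 561.7021.

561.70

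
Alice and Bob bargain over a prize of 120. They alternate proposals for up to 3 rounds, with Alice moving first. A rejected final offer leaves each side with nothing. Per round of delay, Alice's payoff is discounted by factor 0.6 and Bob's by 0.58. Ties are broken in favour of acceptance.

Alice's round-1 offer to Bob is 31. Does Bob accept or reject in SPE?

Round 3 (Alice proposes): Bob will accept anything ≥ 0, so Alice offers 0 and keeps 120.
Round 2 (Bob proposes): Alice can get 120 next round, worth 0.6 × 120 = 72 now. Bob offers 72 and keeps 120 − 72 = 48.
So by rejecting in round 1, Bob gets 48 next round, worth 0.58 × 48 = 27.84 now.
Offer 31 ≥ 27.84, so Bob accepts.

Accept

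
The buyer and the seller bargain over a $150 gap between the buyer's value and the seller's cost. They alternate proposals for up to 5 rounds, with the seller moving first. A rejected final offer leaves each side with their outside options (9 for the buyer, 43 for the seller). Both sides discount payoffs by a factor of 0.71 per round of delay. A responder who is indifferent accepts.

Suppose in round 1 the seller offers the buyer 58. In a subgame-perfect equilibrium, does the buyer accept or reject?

Accept

Work out the buyer's continuation value if the offer is rejected.
Round 5 (the seller proposes): the buyer gets 9 if talks fail, so the seller offers 9 and keeps 141.
Round 4 (the buyer proposes): the seller can get 141 next round, worth 0.71 × 141 = 100.11 now; the buyer offers that and keeps 49.89.
Round 3 (the seller proposes): the buyer can get 49.89 next round, worth 0.71 × 49.89 = 35.4219 now. The seller offers 35.4219 and keeps 150 − 35.4219 = 114.5781.
Round 2 (the buyer proposes): the seller can get 114.5781 next round, worth 0.71 × 114.5781 = 81.350451 now; the buyer offers that and keeps 68.649549.
So by rejecting in round 1, the buyer gets 68.649549 next round, worth 0.71 × 68.649549 = 48.74117979 now.
Offer 58 ≥ 48.74117979, so the buyer accepts.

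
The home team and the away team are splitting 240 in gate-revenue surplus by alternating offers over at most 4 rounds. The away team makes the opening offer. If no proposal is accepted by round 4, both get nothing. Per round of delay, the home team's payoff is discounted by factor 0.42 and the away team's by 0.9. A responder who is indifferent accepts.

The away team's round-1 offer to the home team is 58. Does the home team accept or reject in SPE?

Accept

Round 4 (the home team proposes): rejection yields 0 for the away team; the home team offers 0 and keeps 240.
Round 3 (the away team proposes): the home team can get 240 next round, worth 0.42 × 240 = 100.8 now; the away team offers that and keeps 139.2.
Round 2 (the home team proposes): the away team can get 139.2 next round, worth 0.9 × 139.2 = 125.28 now; the home team offers that and keeps 114.72.
So by rejecting in round 1, the home team gets 114.72 next round, worth 0.42 × 114.72 = 48.1824 now.
Offer 58 ≥ 48.1824, so the home team accepts.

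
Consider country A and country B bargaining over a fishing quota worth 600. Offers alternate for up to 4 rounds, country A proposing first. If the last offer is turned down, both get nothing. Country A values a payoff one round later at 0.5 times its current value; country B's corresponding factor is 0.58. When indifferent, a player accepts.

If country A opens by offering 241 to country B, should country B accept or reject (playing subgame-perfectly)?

Reject

Round 4 (country B proposes): rejection yields 0 for country A; country B offers 0 and keeps 600.
Round 3 (country A proposes): country B can get 600 next round, worth 0.58 × 600 = 348 now. Country A offers 348 and keeps 600 − 348 = 252.
Round 2 (country B proposes): country A can get 252 next round, worth 0.5 × 252 = 126 now. Country B offers 126 and keeps 600 − 126 = 474.
So by rejecting in round 1, country B gets 474 next round, worth 0.58 × 474 = 274.92 now.
Offer 241 < 274.92, so country B rejects.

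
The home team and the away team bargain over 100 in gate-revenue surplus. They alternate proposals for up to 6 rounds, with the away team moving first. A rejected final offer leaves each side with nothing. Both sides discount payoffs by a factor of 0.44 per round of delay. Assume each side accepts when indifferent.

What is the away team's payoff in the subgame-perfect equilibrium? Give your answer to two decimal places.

Solve by backward induction from round 6.
Round 6 (the home team proposes): the away team will accept anything ≥ 0, so the home team offers 0 and keeps 100.
Round 5 (the away team proposes): the home team can get 100 next round, worth 0.44 × 100 = 44 now; the away team offers that and keeps 56.
Round 4 (the home team proposes): the away team can get 56 next round, worth 0.44 × 56 = 24.64 now. The home team offers 24.64 and keeps 100 − 24.64 = 75.36.
Round 3 (the away team proposes): the home team can get 75.36 next round, worth 0.44 × 75.36 = 33.1584 now, so the away team offers 33.1584, keeping 66.8416.
Round 2 (the home team proposes): the away team can get 66.8416 next round, worth 0.44 × 66.8416 = 29.410304 now. The home team offers 29.410304 and keeps 100 − 29.410304 = 70.589696.
Round 1 (the away team proposes): the home team can get 70.589696 next round, worth 0.44 × 70.589696 = 31.05946624 now; the away team offers that and keeps 68.94053376.

68.94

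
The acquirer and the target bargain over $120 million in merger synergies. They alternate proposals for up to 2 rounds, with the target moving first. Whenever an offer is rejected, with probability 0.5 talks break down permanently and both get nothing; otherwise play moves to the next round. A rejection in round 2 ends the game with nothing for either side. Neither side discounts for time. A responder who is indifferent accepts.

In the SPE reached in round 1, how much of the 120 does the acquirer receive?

60

By backward induction:
Round 2 (the acquirer proposes): rejection yields 0 for the target; the acquirer offers 0 and keeps 120.
Round 1 (the target proposes): rejecting gives the acquirer an expected 0.5 × 120 = 60. The target offers 60 and keeps 120 − 60 = 60.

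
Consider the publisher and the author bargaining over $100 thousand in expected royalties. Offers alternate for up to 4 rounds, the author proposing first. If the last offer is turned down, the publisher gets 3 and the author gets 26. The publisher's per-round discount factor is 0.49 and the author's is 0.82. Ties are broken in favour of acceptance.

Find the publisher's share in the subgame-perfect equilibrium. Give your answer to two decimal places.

23.39

Round 4 (the publisher proposes): the author gets 26 if talks fail, so the publisher offers 26 and keeps 74.
Round 3 (the author proposes): the publisher can get 74 next round, worth 0.49 × 74 = 36.26 now; the author offers that and keeps 63.74.
Round 2 (the publisher proposes): the author can get 63.74 next round, worth 0.82 × 63.74 = 52.2668 now, so the publisher offers 52.2668, keeping 47.7332.
Round 1 (the author proposes): the publisher can get 47.7332 next round, worth 0.49 × 47.7332 = 23.389268 now; the author offers that and keeps 76.610732.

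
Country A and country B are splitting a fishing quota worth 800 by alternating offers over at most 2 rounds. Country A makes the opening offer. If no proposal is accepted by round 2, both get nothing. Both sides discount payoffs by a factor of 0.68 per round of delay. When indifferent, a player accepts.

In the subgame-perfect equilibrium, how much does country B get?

544

Round 2 (country B proposes): country A will accept anything ≥ 0, so country B offers 0 and keeps 800.
Round 1 (country A proposes): country B can get 800 next round, worth 0.68 × 800 = 544 now; country A offers that and keeps 256.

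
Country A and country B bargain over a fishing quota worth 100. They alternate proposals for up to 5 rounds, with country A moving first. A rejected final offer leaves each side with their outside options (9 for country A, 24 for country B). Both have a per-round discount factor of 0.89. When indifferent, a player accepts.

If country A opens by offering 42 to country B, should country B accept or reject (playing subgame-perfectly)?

Round 5 (country A proposes): country B gets 24 if talks fail, so country A offers 24 and keeps 76.
Round 4 (country B proposes): country A can get 76 next round, worth 0.89 × 76 = 67.64 now; country B offers that and keeps 32.36.
Round 3 (country A proposes): country B can get 32.36 next round, worth 0.89 × 32.36 = 28.8004 now. Country A offers 28.8004 and keeps 100 − 28.8004 = 71.1996.
Round 2 (country B proposes): country A can get 71.1996 next round, worth 0.89 × 71.1996 = 63.367644 now; country B offers that and keeps 36.632356.
So by rejecting in round 1, country B gets 36.632356 next round, worth 0.89 × 36.632356 = 32.60279684 now.
Offer 42 ≥ 32.60279684, so country B accepts.

Accept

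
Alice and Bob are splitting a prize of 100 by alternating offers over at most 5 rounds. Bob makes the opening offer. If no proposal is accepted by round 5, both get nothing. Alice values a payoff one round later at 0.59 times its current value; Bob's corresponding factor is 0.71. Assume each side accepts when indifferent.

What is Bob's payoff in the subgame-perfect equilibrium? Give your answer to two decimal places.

Round 5 (Bob proposes): rejection yields 0 for Alice; Bob offers 0 and keeps 100.
Round 4 (Alice proposes): Bob can get 100 next round, worth 0.71 × 100 = 71 now; Alice offers that and keeps 29.
Round 3 (Bob proposes): Alice can get 29 next round, worth 0.59 × 29 = 17.11 now; Bob offers that and keeps 82.89.
Round 2 (Alice proposes): Bob can get 82.89 next round, worth 0.71 × 82.89 = 58.8519 now; Alice offers that and keeps 41.1481.
Round 1 (Bob proposes): Alice can get 41.1481 next round, worth 0.59 × 41.1481 = 24.277379 now, so Bob offers 24.277379, keeping 75.722621.

75.72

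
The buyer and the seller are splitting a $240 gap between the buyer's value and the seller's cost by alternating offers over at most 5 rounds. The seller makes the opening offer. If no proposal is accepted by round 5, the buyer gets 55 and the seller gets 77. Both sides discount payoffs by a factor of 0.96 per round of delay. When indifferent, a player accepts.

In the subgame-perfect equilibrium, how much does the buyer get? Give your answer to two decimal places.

64.42

Work backward from the last round.
Round 5 (the seller proposes): the buyer gets 55 if talks fail, so the seller offers 55 and keeps 185.
Round 4 (the buyer proposes): the seller can get 185 next round, worth 0.96 × 185 = 177.6 now. The buyer offers 177.6 and keeps 240 − 177.6 = 62.4.
Round 3 (the seller proposes): the buyer can get 62.4 next round, worth 0.96 × 62.4 = 59.904 now; the seller offers that and keeps 180.096.
Round 2 (the buyer proposes): the seller can get 180.096 next round, worth 0.96 × 180.096 = 172.89216 now. The buyer offers 172.89216 and keeps 240 − 172.89216 = 67.10784.
Round 1 (the seller proposes): the buyer can get 67.10784 next round, worth 0.96 × 67.10784 = 64.4235264 now. The seller offers 64.4235264 and keeps 240 − 64.4235264 = 175.5764736.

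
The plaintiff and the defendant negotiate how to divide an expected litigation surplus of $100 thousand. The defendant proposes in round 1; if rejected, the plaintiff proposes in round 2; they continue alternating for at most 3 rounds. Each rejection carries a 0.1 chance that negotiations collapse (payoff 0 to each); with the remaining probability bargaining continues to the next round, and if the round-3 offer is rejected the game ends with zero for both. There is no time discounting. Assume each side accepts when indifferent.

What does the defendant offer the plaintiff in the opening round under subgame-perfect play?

Round 3 (the defendant proposes): the plaintiff will accept anything ≥ 0, so the defendant offers 0 and keeps 100.
Round 2 (the plaintiff proposes): rejecting gives the defendant an expected 0.9 × 100 = 90; the plaintiff offers that and keeps 10.
Round 1 (the defendant proposes): rejecting gives the plaintiff an expected 0.9 × 10 = 9, so the defendant offers 9, keeping 91.

9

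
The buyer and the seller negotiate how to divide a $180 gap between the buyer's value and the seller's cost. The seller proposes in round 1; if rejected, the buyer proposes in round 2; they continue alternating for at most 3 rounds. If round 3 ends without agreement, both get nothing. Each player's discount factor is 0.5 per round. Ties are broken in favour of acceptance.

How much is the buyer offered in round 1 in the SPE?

Round 3 (the seller proposes): rejection yields 0 for the buyer; the seller offers 0 and keeps 180.
Round 2 (the buyer proposes): the seller can get 180 next round, worth 0.5 × 180 = 90 now; the buyer offers that and keeps 90.
Round 1 (the seller proposes): the buyer can get 90 next round, worth 0.5 × 90 = 45 now, so the seller offers 45, keeping 135.

45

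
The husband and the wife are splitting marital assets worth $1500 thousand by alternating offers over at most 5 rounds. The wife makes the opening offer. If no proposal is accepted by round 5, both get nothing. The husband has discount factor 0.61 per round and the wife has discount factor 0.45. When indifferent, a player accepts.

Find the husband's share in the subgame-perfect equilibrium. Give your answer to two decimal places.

641.39

Round 5 (the wife proposes): rejection yields 0 for the husband; the wife offers 0 and keeps 1500.
Round 4 (the husband proposes): the wife can get 1500 next round, worth 0.45 × 1500 = 675 now. The husband offers 675 and keeps 1500 − 675 = 825.
Round 3 (the wife proposes): the husband can get 825 next round, worth 0.61 × 825 = 503.25 now, so the wife offers 503.25, keeping 996.75.
Round 2 (the husband proposes): the wife can get 996.75 next round, worth 0.45 × 996.75 = 448.5375 now. The husband offers 448.5375 and keeps 1500 − 448.5375 = 1051.4625.
Round 1 (the wife proposes): the husband can get 1051.4625 next round, worth 0.61 × 1051.4625 = 641.392125 now. The wife offers 641.392125 and keeps 1500 − 641.392125 = 858.607875.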